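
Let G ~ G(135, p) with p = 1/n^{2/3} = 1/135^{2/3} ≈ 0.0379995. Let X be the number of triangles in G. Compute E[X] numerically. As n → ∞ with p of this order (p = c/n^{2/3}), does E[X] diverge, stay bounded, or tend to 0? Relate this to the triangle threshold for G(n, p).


Number of potential triangles: C(135, 3) = 400995.
Each occurs with probability p³ ≈ (0.0379995)³ ≈ 5.48696845e-05.
By linearity: E[X] = C(135, 3)·p³ ≈ 400995 · 5.48696845e-05 ≈ 22.002469.
Since α = 2/3 < 1, p = c/n^{2/3} ≫ 1/n is above the triangle threshold p ~ 1/n. Asymptotically E[X] ~ (c³/6)·n^{3(1−α)} = (1³/6)·n^{1} → ∞; triangles are abundant w.h.p.

E[X] ≈ 22.002469; in regime p = Θ(1/n^{2/3}) E[X] diverges (above the triangle threshold p ~ 1/n).


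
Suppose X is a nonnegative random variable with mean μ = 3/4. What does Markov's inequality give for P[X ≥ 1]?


μ = E[X] = 3/4, a = 1.
Markov: P[X ≥ 1] ≤ μ/a = (3/4)/1 = 3/4.
Numerically: ≈ 0.75000.
(Since a = 1 > μ = 0.75000, the bound 3/4 is < 1 and informative.)

P[X ≥ 1] ≤ 3/4 ≈ 0.75000.


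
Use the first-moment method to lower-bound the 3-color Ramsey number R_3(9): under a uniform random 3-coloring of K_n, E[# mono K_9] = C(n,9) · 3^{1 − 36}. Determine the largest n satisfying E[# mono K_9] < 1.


We need C(n, 9) · 3^{1 − 36} < 1, i.e. C(n, 9) < 3^{36 − 1} = 50031545098999707.
Check values of n near the boundary:
  n = 299: C(299, 9) = 46610674441390059; 46610674441390059 < 50031545098999707? YES
  n = 300: C(300, 9) = 48052241692154700; 48052241692154700 < 50031545098999707? YES
  n = 301: C(301, 9) = 49533303936090975; 49533303936090975 < 50031545098999707? YES
  n = 302: C(302, 9) = 51054804739588650; 51054804739588650 < 50031545098999707? NO
  n = 303: C(303, 9) = 52617706925494425; 52617706925494425 < 50031545098999707? NO
  n = 304: C(304, 9) = 54222992899492560; 54222992899492560 < 50031545098999707? NO
The largest n with C(n, 9) < 50031545098999707 is n = 301 (where E[X] = 16511101312030325/16677181699666569 ≈ 0.9900415). Hence R_3(9) > 301, i.e. R_3(9) ≥ 302.

Largest n = 301; hence R_3(9) > 301.


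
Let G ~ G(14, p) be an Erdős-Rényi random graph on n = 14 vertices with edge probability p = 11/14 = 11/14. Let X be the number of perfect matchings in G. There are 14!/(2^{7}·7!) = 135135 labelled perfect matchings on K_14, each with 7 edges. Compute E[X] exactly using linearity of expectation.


K_14 has 14!/(2^{7}·7!) = 135135 labelled perfect matchings.
For each such perfect matching H, let X_H = 1 if all 7 edges of H are present in G. Then P[X_H = 1] = p^{7} = (11/14)^{7} = 19487171/105413504.
By linearity of expectation: E[X] = Σ_H E[X_H] = 135135 · p^{7} = 135135 · 19487171/105413504 = 376199836155/15059072.
Numerically: E[X] ≈ 2.498e+04.

E[X] = 135135 · (11/14)^{7} = 376199836155/15059072 ≈ 2.498e+04.


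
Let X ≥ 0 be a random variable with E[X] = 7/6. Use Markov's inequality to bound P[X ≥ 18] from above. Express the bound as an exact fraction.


μ = E[X] = 7/6, a = 18.
Markov: P[X ≥ 18] ≤ μ/a = (7/6)/18 = 7/108.
Numerically: ≈ 0.064815.
(Since a = 18 > μ = 1.166667, the bound 7/108 is < 1 and informative.)

P[X ≥ 18] ≤ 7/108 ≈ 0.064815.


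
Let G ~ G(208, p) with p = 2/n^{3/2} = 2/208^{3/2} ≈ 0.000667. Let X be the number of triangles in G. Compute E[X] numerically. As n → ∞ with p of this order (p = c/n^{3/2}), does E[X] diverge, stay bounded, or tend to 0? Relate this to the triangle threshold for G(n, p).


Number of potential triangles: C(208, 3) = 1478256.
Each occurs with probability p³ ≈ (0.000667)³ ≈ 2.96350e-10.
By linearity: E[X] = C(208, 3)·p³ ≈ 1478256 · 2.96350e-10 ≈ 0.000.
Since α = 3/2 > 1, p = c/n^{3/2} = o(1/n) is below the triangle threshold p ~ 1/n. Asymptotically E[X] ~ (c³/6)·n^{3(1−α)} = (2³/6)·n^{-1.5} → 0, so by Markov's inequality G has no triangles w.h.p.

E[X] ≈ 0.000; in regime p = Θ(1/n^{3/2}) E[X] tends to 0 (below the triangle threshold p ~ 1/n).


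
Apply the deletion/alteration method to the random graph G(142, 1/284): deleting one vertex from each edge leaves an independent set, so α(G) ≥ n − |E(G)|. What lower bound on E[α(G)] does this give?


E[|E(G)|] = C(142, 2)·p = 10011 · (1/284) = 141/4.
E[α(G)] ≥ n − E[|E(G)|] = 142 − 141/4 = 427/4.
Numerically: ≈ 106.750000.
(This is only a lower bound; the true E[α(G)] may be larger.)

E[α(G)] ≥ 427/4 ≈ 106.750000.


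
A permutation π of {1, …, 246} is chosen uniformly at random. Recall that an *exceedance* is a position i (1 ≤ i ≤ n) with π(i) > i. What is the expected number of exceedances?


Write X = Σ_{i=1}^{246} X_i, where X_i = 1_{π(i) > i}.
For each fixed i, π(i) is uniform over {1, …, 246} (marginal of a uniform permutation), so P[π(i) > i] = (n − i)/n. Summing: Σ_{i=1}^{246} (n − i)/n = (0 + 1 + … + 245)/246 = 246(246 − 1)/(2·246) = (246 − 1)/2.
Hence E[X] = Σ_{i=1}^{246} (246 − i)/246 = 245/2 ≈ 122.5000.

E[X] = 245/2 = 122.5000.


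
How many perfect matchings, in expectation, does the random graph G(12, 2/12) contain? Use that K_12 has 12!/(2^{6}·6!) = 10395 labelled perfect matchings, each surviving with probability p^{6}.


K_12 has 12!/(2^{6}·6!) = 10395 labelled perfect matchings.
For each such perfect matching H, let X_H = 1 if all 6 edges of H are present in G. Then P[X_H = 1] = p^{6} = (1/6)^{6} = 1/46656.
By linearity of expectation: E[X] = Σ_H E[X_H] = 10395 · p^{6} = 10395 · 1/46656 = 385/1728.
Numerically: E[X] ≈ 0.2228.

E[X] = 10395 · (1/6)^{6} = 385/1728 ≈ 0.2228.


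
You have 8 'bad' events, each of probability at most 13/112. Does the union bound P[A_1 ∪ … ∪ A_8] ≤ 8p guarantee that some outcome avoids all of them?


Union bound: P[∪_{i=1}^{8} A_i] ≤ Σ_i P[A_i] ≤ 8·p = 8·(13/112) = 13/14.
Numerically: 13/14 ≈ 0.928571.
Is 13/14 < 1? YES.
Since P[∪ A_i] ≤ 13/14 < 1, the complement has P[∩ A_i^c] ≥ 1 − 13/14 = 1/14 > 0, so some outcome avoids every A_i.

8·p = 13/14 ≈ 0.928571; existence CERTIFIED by the union bound.


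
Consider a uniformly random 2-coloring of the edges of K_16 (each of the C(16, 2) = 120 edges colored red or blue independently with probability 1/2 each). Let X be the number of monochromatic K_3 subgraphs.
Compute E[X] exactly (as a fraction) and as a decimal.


Let X = Σ_S X_S over the C(16, 3) = 560 subsets S of size 3, where X_S = 1 if the K_3 on S is monochromatic.
For a fixed S, the K_3 on S has C(3, 2) = 3 edges. P[all 3 edges red] = (1/2)^3, and likewise for blue, so P[monochromatic] = 2·(1/2)^3 = 2^{1 − 3} = 1/4.
By linearity: E[X] = C(16, 3) · 2^{1 − 3} = 560 · 1/4 = 140.
Numerically: E[X] ≈ 140.000000.

E[X] = C(16,3)·2^(1−C(3,2)) = 140 ≈ 140.000000.


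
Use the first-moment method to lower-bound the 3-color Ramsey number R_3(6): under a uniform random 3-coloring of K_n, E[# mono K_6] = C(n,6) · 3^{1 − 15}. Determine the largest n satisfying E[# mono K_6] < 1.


We need C(n, 6) · 3^{1 − 15} < 1, i.e. C(n, 6) < 3^{15 − 1} = 4782969.
Check values of n near the boundary:
  n = 37: C(37, 6) = 2324784; 2324784 < 4782969? YES
  n = 38: C(38, 6) = 2760681; 2760681 < 4782969? YES
  n = 39: C(39, 6) = 3262623; 3262623 < 4782969? YES
  n = 40: C(40, 6) = 3838380; 3838380 < 4782969? YES
  n = 41: C(41, 6) = 4496388; 4496388 < 4782969? YES
  n = 42: C(42, 6) = 5245786; 5245786 < 4782969? NO
  n = 43: C(43, 6) = 6096454; 6096454 < 4782969? NO
The largest n with C(n, 6) < 4782969 is n = 41 (where E[X] = 1498796/1594323 ≈ 0.9401). Hence R_3(6) > 41, i.e. R_3(6) ≥ 42.

Largest n = 41; hence R_3(6) > 41.


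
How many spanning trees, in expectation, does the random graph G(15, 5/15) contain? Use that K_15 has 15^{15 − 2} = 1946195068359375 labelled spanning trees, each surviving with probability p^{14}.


K_15 has 15^{15 − 2} = 1946195068359375 labelled spanning trees.
For each such spanning tree H, let X_H = 1 if all 14 edges of H are present in G. Then P[X_H = 1] = p^{14} = (1/3)^{14} = 1/4782969.
By linearity of expectation: E[X] = Σ_H E[X_H] = 1946195068359375 · p^{14} = 1946195068359375 · 1/4782969 = 1220703125/3.
Numerically: E[X] ≈ 4.06901e+08.

E[X] = 1946195068359375 · (1/3)^{14} = 1220703125/3 ≈ 4.06901e+08.


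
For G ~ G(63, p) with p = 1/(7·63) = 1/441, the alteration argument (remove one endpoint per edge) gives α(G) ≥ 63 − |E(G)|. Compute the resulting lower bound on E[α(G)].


E[|E(G)|] = C(63, 2)·p = 1953 · (1/441) = 31/7.
E[α(G)] ≥ n − E[|E(G)|] = 63 − 31/7 = 410/7.
Numerically: ≈ 58.571.
(This is only a lower bound; the true E[α(G)] may be larger.)

E[α(G)] ≥ 410/7 ≈ 58.571.


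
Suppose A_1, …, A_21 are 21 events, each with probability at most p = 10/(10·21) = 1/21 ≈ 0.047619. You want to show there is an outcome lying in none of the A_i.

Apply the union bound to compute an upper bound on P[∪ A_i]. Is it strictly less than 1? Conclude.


Union bound: P[∪_{i=1}^{21} A_i] ≤ Σ_i P[A_i] ≤ 21·p = 21·(1/21) = 1.
Numerically: 1 ≈ 1.000000.
Is 1 < 1? NO.
Since the bound 1 is ≥ 1, the union bound is uninformative here; it does NOT by itself certify existence.

21·p = 1 ≈ 1.000000; existence NOT certified by the union bound.


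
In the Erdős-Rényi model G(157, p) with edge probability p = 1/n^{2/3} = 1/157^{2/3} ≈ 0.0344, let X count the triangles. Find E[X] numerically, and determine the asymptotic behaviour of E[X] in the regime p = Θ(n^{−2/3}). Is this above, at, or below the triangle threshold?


Number of potential triangles: C(157, 3) = 632710.
Each occurs with probability p³ ≈ (0.0344)³ ≈ 4.05696e-05.
By linearity: E[X] = C(157, 3)·p³ ≈ 632710 · 4.05696e-05 ≈ 25.669.
Since α = 2/3 < 1, p = c/n^{2/3} ≫ 1/n is above the triangle threshold p ~ 1/n. Asymptotically E[X] ~ (c³/6)·n^{3(1−α)} = (1³/6)·n^{1} → ∞; triangles are abundant w.h.p.

E[X] ≈ 25.669; in regime p = Θ(1/n^{2/3}) E[X] diverges (above the triangle threshold p ~ 1/n).


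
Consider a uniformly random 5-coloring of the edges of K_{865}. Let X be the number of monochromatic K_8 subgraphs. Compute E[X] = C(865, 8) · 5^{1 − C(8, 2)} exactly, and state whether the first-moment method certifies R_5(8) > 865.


E[X] = C(865, 8) · 5^{1 − 28} = 7525050909487743060 · 5^{−27} = 7525050909487743060/7450580596923828125.
As a reduced fraction: E[X] = 1505010181897548612/1490116119384765625 ≈ 1.009995.
Is E[X] < 1? NO.
Since E[X] ≥ 1, the first-moment bound is inconclusive at n = 865; it does NOT by itself certify R_5(8) > 865.

E[X] = 1505010181897548612/1490116119384765625 ≈ 1.009995; E[X] ≥ 1; first-moment method inconclusive here.


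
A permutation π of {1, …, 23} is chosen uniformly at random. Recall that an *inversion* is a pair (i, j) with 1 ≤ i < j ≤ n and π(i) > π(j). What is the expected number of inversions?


Write X = Σ X_I over the C(23, 2) = 253 pairs i < j, with X_I the indicator of one inversion.
There are 253 indicators.
For each fixed pair i < j, the values π(i) and π(j) are two distinct elements of {1, …, 23} in uniformly random order; by symmetry P[π(i) > π(j)] = 1/2.
By linearity: E[X] = 253 · (1/2) = C(23, 2) · (1/2) = 253/2 = 253/2 ≈ 126.500.

E[X] = 253/2 = 126.500.


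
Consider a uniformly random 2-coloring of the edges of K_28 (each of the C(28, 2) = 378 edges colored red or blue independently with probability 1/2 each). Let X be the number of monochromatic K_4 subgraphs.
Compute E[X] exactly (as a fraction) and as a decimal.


Let X = Σ_S X_S over the C(28, 4) = 20475 subsets S of size 4, where X_S = 1 if the K_4 on S is monochromatic.
For a fixed S, the K_4 on S has C(4, 2) = 6 edges. P[all 6 edges red] = (1/2)^6, and likewise for blue, so P[monochromatic] = 2·(1/2)^6 = 2^{1 − 6} = 1/32.
Summing: E[X] = C(28, 4) · 2^{1 − 6} = 20475 · 1/32 = 20475/32.
Numerically: E[X] ≈ 639.8438.

E[X] = C(28,4)·2^(1−C(4,2)) = 20475/32 ≈ 639.8438.


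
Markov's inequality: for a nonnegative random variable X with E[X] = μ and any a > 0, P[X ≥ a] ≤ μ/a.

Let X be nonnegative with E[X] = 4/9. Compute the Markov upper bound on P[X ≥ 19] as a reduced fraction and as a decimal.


μ = E[X] = 4/9, a = 19.
Markov: P[X ≥ 19] ≤ μ/a = (4/9)/19 = 4/171.
Numerically: ≈ 0.02339.
(Since a = 19 > μ = 0.44444, the bound 4/171 is < 1 and informative.)

P[X ≥ 19] ≤ 4/171 ≈ 0.02339.


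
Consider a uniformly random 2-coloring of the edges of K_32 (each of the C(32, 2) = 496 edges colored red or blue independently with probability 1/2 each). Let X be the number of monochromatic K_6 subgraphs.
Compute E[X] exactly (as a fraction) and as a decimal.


Let X = Σ_S X_S over the C(32, 6) = 906192 subsets S of size 6, where X_S = 1 if the K_6 on S is monochromatic.
For a fixed S, the K_6 on S has C(6, 2) = 15 edges. P[all 15 edges red] = (1/2)^15, and likewise for blue, so P[monochromatic] = 2·(1/2)^15 = 2^{1 − 15} = 1/16384.
By linearity: E[X] = C(32, 6) · 2^{1 − 15} = 906192 · 1/16384 = 56637/1024.
Numerically: E[X] ≈ 55.310.

E[X] = C(32,6)·2^(1−C(6,2)) = 56637/1024 ≈ 55.310.


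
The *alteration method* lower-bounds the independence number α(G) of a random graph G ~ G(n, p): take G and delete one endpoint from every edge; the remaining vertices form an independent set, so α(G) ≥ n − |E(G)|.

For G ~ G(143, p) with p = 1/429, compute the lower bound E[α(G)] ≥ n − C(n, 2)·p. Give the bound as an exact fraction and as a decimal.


E[|E(G)|] = C(143, 2)·p = 10153 · (1/429) = 71/3.
E[α(G)] ≥ n − E[|E(G)|] = 143 − 71/3 = 358/3.
Numerically: ≈ 119.3333.
(This is only a lower bound; the true E[α(G)] may be larger.)

E[α(G)] ≥ 358/3 ≈ 119.3333.


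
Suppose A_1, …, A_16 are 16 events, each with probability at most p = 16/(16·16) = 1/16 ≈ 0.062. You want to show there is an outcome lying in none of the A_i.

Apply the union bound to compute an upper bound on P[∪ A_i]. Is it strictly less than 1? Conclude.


Union bound: P[∪_{i=1}^{16} A_i] ≤ Σ_i P[A_i] ≤ 16·p = 16·(1/16) = 1.
Numerically: 1 ≈ 1.000.
Is 1 < 1? NO.
Since the bound 1 is ≥ 1, the union bound is uninformative here; it does NOT by itself certify existence.

16·p = 1 ≈ 1.000; existence NOT certified by the union bound.


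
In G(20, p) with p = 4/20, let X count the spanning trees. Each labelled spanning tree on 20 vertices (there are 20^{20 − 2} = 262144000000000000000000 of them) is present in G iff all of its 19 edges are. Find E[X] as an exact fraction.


K_20 has 20^{20 − 2} = 262144000000000000000000 labelled spanning trees.
For each such spanning tree H, let X_H = 1 if all 19 edges of H are present in G. Then P[X_H = 1] = p^{19} = (1/5)^{19} = 1/19073486328125.
Summing the indicators: E[X] = Σ_H E[X_H] = 262144000000000000000000 · p^{19} = 262144000000000000000000 · 1/19073486328125 = 68719476736/5.
Numerically: E[X] ≈ 1.374e+10.

E[X] = 262144000000000000000000 · (1/5)^{19} = 68719476736/5 ≈ 1.374e+10.


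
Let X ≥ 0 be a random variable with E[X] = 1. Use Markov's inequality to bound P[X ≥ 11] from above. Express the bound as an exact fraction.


μ = E[X] = 1, a = 11.
Markov: P[X ≥ 11] ≤ μ/a = (1)/11 = 1/11.
Numerically: ≈ 0.0909.
(Since a = 11 > μ = 1.0000, the bound 1/11 is < 1 and informative.)

P[X ≥ 11] ≤ 1/11 ≈ 0.0909.


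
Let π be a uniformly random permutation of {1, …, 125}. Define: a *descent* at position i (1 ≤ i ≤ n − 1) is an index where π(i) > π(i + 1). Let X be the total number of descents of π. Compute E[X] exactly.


Write X = Σ X_I over i = 1, …, 124, with X_I the indicator of one descent.
There are 124 indicators.
For each fixed i, the pair (π(i), π(i+1)) is a uniformly random ordered pair of distinct values from {1, …, 125}; by symmetry P[π(i) > π(i+1)] = 1/2.
By linearity: E[X] = 124 · (1/2) = (125 − 1) · (1/2) = 62 ≈ 62.0000.

E[X] = 62 = 62.0000.


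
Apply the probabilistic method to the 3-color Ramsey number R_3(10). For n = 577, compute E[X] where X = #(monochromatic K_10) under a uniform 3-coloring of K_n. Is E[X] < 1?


E[X] = C(577, 10) · 3^{1 − 45} = 1042166760920175198880 · 3^{−44} = 1042166760920175198880/984770902183611232881.
As a reduced fraction: E[X] = 1042166760920175198880/984770902183611232881 ≈ 1.0582835.
Is E[X] < 1? NO.
Since E[X] ≥ 1, the first-moment bound is inconclusive at n = 577; it does NOT by itself certify R_3(10) > 577.

E[X] = 1042166760920175198880/984770902183611232881 ≈ 1.0582835; E[X] ≥ 1; first-moment method inconclusive here.


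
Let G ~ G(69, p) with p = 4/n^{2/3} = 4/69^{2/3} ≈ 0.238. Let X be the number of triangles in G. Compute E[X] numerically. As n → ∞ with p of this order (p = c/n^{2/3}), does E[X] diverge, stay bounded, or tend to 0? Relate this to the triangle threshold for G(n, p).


Number of potential triangles: C(69, 3) = 52394.
Each occurs with probability p³ ≈ (0.238)³ ≈ 1.34426e-02.
By linearity: E[X] = C(69, 3)·p³ ≈ 52394 · 1.34426e-02 ≈ 704.309.
Since α = 2/3 < 1, p = c/n^{2/3} ≫ 1/n is above the triangle threshold p ~ 1/n. Asymptotically E[X] ~ (c³/6)·n^{3(1−α)} = (4³/6)·n^{1} → ∞; triangles are abundant w.h.p.

E[X] ≈ 704.309; in regime p = Θ(1/n^{2/3}) E[X] diverges (above the triangle threshold p ~ 1/n).


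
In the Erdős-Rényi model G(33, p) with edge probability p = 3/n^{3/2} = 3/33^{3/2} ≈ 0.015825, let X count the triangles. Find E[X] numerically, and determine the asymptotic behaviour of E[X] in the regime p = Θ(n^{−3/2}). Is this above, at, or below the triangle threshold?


Number of potential triangles: C(33, 3) = 5456.
Each occurs with probability p³ ≈ (0.015825)³ ≈ 3.9632460e-06.
By linearity: E[X] = C(33, 3)·p³ ≈ 5456 · 3.9632460e-06 ≈ 0.02162.
Since α = 3/2 > 1, p = c/n^{3/2} = o(1/n) is below the triangle threshold p ~ 1/n. Asymptotically E[X] ~ (c³/6)·n^{3(1−α)} = (3³/6)·n^{-1.5} → 0, so by Markov's inequality G has no triangles w.h.p.

E[X] ≈ 0.02162; in regime p = Θ(1/n^{3/2}) E[X] tends to 0 (below the triangle threshold p ~ 1/n).


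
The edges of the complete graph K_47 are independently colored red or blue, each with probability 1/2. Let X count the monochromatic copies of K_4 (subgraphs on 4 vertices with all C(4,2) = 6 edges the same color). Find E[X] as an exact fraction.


Let X = Σ_S X_S over the C(47, 4) = 178365 subsets S of size 4, where X_S = 1 if the K_4 on S is monochromatic.
For a fixed S, the K_4 on S has C(4, 2) = 6 edges. P[all 6 edges red] = (1/2)^6, and likewise for blue, so P[monochromatic] = 2·(1/2)^6 = 2^{1 − 6} = 1/32.
Summing: E[X] = C(47, 4) · 2^{1 − 6} = 178365 · 1/32 = 178365/32.
Numerically: E[X] ≈ 5573.906250.

E[X] = C(47,4)·2^(1−C(4,2)) = 178365/32 ≈ 5573.906250.


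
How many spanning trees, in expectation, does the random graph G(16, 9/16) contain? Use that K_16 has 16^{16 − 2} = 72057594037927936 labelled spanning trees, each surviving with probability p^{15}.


K_16 has 16^{16 − 2} = 72057594037927936 labelled spanning trees.
For each such spanning tree H, let X_H = 1 if all 15 edges of H are present in G. Then P[X_H = 1] = p^{15} = (9/16)^{15} = 205891132094649/1152921504606846976.
By linearity: E[X] = Σ_H E[X_H] = 72057594037927936 · p^{15} = 72057594037927936 · 205891132094649/1152921504606846976 = 205891132094649/16.
Numerically: E[X] ≈ 1.28682e+13.

E[X] = 72057594037927936 · (9/16)^{15} = 205891132094649/16 ≈ 1.28682e+13.


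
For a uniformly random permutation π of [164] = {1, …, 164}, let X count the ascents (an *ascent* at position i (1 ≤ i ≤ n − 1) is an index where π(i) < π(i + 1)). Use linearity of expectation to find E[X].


Write X = Σ X_I over i = 1, …, 163, with X_I the indicator of one ascent.
There are 163 indicators.
For each fixed i, the pair (π(i), π(i+1)) is a uniformly random ordered pair of distinct values from {1, …, 164}; by symmetry P[π(i) < π(i+1)] = 1/2.
By linearity: E[X] = 163 · (1/2) = (164 − 1) · (1/2) = 163/2 ≈ 81.5000.

E[X] = 163/2 = 81.5000.


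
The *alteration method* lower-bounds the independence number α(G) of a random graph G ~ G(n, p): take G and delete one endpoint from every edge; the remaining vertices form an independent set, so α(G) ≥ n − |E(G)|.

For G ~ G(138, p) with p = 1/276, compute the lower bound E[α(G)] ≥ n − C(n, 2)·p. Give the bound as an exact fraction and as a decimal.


E[|E(G)|] = C(138, 2)·p = 9453 · (1/276) = 137/4.
E[α(G)] ≥ n − E[|E(G)|] = 138 − 137/4 = 415/4.
Numerically: ≈ 103.7500.
(This is only a lower bound; the true E[α(G)] may be larger.)

E[α(G)] ≥ 415/4 ≈ 103.7500.


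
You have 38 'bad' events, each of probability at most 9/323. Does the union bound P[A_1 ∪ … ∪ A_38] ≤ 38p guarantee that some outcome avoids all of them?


Union bound: P[∪_{i=1}^{38} A_i] ≤ Σ_i P[A_i] ≤ 38·p = 38·(9/323) = 18/17.
Numerically: 18/17 ≈ 1.059.
Is 18/17 < 1? NO.
Since the bound 18/17 is ≥ 1, the union bound is uninformative here; it does NOT by itself certify existence.

38·p = 18/17 ≈ 1.059; existence NOT certified by the union bound.


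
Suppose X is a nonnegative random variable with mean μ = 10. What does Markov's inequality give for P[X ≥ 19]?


μ = E[X] = 10, a = 19.
Markov: P[X ≥ 19] ≤ μ/a = (10)/19 = 10/19.
Numerically: ≈ 0.52632.
(Since a = 19 > μ = 10.00000, the bound 10/19 is < 1 and informative.)

P[X ≥ 19] ≤ 10/19 ≈ 0.52632.


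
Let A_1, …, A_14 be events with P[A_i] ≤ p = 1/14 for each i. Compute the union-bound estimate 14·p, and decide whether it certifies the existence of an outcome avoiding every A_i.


Union bound: P[∪_{i=1}^{14} A_i] ≤ Σ_i P[A_i] ≤ 14·p = 14·(1/14) = 1.
Numerically: 1 ≈ 1.000.
Is 1 < 1? NO.
Since the bound 1 is ≥ 1, the union bound is uninformative here; it does NOT by itself certify existence.

14·p = 1 ≈ 1.000; existence NOT certified by the union bound.


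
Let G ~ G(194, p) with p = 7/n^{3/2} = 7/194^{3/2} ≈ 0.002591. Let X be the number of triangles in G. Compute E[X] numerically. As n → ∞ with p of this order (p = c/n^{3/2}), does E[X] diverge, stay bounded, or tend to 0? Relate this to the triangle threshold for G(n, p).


Number of potential triangles: C(194, 3) = 1198144.
Each occurs with probability p³ ≈ (0.002591)³ ≈ 1.738547e-08.
By linearity: E[X] = C(194, 3)·p³ ≈ 1198144 · 1.738547e-08 ≈ 0.0208.
Since α = 3/2 > 1, p = c/n^{3/2} = o(1/n) is below the triangle threshold p ~ 1/n. Asymptotically E[X] ~ (c³/6)·n^{3(1−α)} = (7³/6)·n^{-1.5} → 0, so by Markov's inequality G has no triangles w.h.p.

E[X] ≈ 0.0208; in regime p = Θ(1/n^{3/2}) E[X] tends to 0 (below the triangle threshold p ~ 1/n).


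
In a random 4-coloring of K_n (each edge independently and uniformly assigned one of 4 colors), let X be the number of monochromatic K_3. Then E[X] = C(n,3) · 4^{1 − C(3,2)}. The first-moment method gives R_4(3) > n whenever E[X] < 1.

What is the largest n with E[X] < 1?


We need C(n, 3) · 4^{1 − 3} < 1, i.e. C(n, 3) < 4^{3 − 1} = 16.
Check values of n near the boundary:
  n = 3: C(3, 3) = 1; 1 < 16? YES
  n = 4: C(4, 3) = 4; 4 < 16? YES
  n = 5: C(5, 3) = 10; 10 < 16? YES
  n = 6: C(6, 3) = 20; 20 < 16? NO
  n = 7: C(7, 3) = 35; 35 < 16? NO
  n = 8: C(8, 3) = 56; 56 < 16? NO
The largest n with C(n, 3) < 16 is n = 5 (where E[X] = 5/8 ≈ 0.625000). Hence R_4(3) > 5, i.e. R_4(3) ≥ 6.

Largest n = 5; hence R_4(3) > 5.


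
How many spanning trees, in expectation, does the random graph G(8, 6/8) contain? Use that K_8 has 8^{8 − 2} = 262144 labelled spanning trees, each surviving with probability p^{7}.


K_8 has 8^{8 − 2} = 262144 labelled spanning trees.
For each such spanning tree H, let X_H = 1 if all 7 edges of H are present in G. Then P[X_H = 1] = p^{7} = (3/4)^{7} = 2187/16384.
Summing the indicators: E[X] = Σ_H E[X_H] = 262144 · p^{7} = 262144 · 2187/16384 = 34992.
Numerically: E[X] ≈ 34992.

E[X] = 262144 · (3/4)^{7} = 34992 ≈ 34992.


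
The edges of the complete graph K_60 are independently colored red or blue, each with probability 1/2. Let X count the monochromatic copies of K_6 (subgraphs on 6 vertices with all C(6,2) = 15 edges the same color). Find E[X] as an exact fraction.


Let X = Σ_S X_S over the C(60, 6) = 50063860 subsets S of size 6, where X_S = 1 if the K_6 on S is monochromatic.
For a fixed S, the K_6 on S has C(6, 2) = 15 edges. P[all 15 edges red] = (1/2)^15, and likewise for blue, so P[monochromatic] = 2·(1/2)^15 = 2^{1 − 15} = 1/16384.
By linearity of expectation: E[X] = C(60, 6) · 2^{1 − 15} = 50063860 · 1/16384 = 12515965/4096.
Numerically: E[X] ≈ 3055.656.

E[X] = C(60,6)·2^(1−C(6,2)) = 12515965/4096 ≈ 3055.656.


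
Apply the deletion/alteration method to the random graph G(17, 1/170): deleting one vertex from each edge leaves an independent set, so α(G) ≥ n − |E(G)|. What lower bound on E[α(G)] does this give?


E[|E(G)|] = C(17, 2)·p = 136 · (1/170) = 4/5.
E[α(G)] ≥ n − E[|E(G)|] = 17 − 4/5 = 81/5.
Numerically: ≈ 16.200000.
(This is only a lower bound; the true E[α(G)] may be larger.)

E[α(G)] ≥ 81/5 ≈ 16.200000.


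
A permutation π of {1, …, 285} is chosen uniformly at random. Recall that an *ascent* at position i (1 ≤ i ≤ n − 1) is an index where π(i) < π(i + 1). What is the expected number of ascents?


Write X = Σ X_I over i = 1, …, 284, with X_I the indicator of one ascent.
There are 284 indicators.
For each fixed i, the pair (π(i), π(i+1)) is a uniformly random ordered pair of distinct values from {1, …, 285}; by symmetry P[π(i) < π(i+1)] = 1/2.
By linearity: E[X] = 284 · (1/2) = (285 − 1) · (1/2) = 142 ≈ 142.0000.

E[X] = 142 = 142.0000.


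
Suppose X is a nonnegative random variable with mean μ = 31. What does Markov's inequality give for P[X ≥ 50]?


μ = E[X] = 31, a = 50.
Markov: P[X ≥ 50] ≤ μ/a = (31)/50 = 31/50.
Numerically: ≈ 0.62000.
(Since a = 50 > μ = 31.00000, the bound 31/50 is < 1 and informative.)

P[X ≥ 50] ≤ 31/50 ≈ 0.62000.


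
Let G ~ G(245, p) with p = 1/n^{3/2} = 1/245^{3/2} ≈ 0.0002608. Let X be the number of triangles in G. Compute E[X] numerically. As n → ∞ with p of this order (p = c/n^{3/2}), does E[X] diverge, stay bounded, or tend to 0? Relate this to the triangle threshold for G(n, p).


Number of potential triangles: C(245, 3) = 2421090.
Each occurs with probability p³ ≈ (0.0002608)³ ≈ 1.773179e-11.
By linearity: E[X] = C(245, 3)·p³ ≈ 2421090 · 1.773179e-11 ≈ 0.0000.
Since α = 3/2 > 1, p = c/n^{3/2} = o(1/n) is below the triangle threshold p ~ 1/n. Asymptotically E[X] ~ (c³/6)·n^{3(1−α)} = (1³/6)·n^{-1.5} → 0, so by Markov's inequality G has no triangles w.h.p.

E[X] ≈ 0.0000; in regime p = Θ(1/n^{3/2}) E[X] tends to 0 (below the triangle threshold p ~ 1/n).


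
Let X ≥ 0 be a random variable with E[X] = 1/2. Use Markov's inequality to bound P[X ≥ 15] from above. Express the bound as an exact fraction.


μ = E[X] = 1/2, a = 15.
Markov: P[X ≥ 15] ≤ μ/a = (1/2)/15 = 1/30.
Numerically: ≈ 0.033333.
(Since a = 15 > μ = 0.500000, the bound 1/30 is < 1 and informative.)

P[X ≥ 15] ≤ 1/30 ≈ 0.033333.


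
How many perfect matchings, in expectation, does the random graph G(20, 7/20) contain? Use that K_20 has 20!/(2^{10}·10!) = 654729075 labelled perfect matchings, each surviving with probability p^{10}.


K_20 has 20!/(2^{10}·10!) = 654729075 labelled perfect matchings.
For each such perfect matching H, let X_H = 1 if all 10 edges of H are present in G. Then P[X_H = 1] = p^{10} = (7/20)^{10} = 282475249/10240000000000.
By linearity of expectation: E[X] = Σ_H E[X_H] = 654729075 · p^{10} = 654729075 · 282475249/10240000000000 = 7397790339526587/409600000000.
Numerically: E[X] ≈ 18061.

E[X] = 654729075 · (7/20)^{10} = 7397790339526587/409600000000 ≈ 18061.


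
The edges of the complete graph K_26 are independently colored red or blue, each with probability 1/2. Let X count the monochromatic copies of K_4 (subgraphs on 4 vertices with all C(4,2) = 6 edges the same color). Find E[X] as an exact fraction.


Let X = Σ_S X_S over the C(26, 4) = 14950 subsets S of size 4, where X_S = 1 if the K_4 on S is monochromatic.
For a fixed S, the K_4 on S has C(4, 2) = 6 edges. P[all 6 edges red] = (1/2)^6, and likewise for blue, so P[monochromatic] = 2·(1/2)^6 = 2^{1 − 6} = 1/32.
By linearity of expectation: E[X] = C(26, 4) · 2^{1 − 6} = 14950 · 1/32 = 7475/16.
Numerically: E[X] ≈ 467.187500.

E[X] = C(26,4)·2^(1−C(4,2)) = 7475/16 ≈ 467.187500.


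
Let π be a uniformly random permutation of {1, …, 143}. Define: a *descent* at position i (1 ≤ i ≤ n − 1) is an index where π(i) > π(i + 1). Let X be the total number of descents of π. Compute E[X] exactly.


Write X = Σ X_I over i = 1, …, 142, with X_I the indicator of one descent.
There are 142 indicators.
For each fixed i, the pair (π(i), π(i+1)) is a uniformly random ordered pair of distinct values from {1, …, 143}; by symmetry P[π(i) > π(i+1)] = 1/2.
By linearity: E[X] = 142 · (1/2) = (143 − 1) · (1/2) = 71 ≈ 71.000.

E[X] = 71 = 71.000.


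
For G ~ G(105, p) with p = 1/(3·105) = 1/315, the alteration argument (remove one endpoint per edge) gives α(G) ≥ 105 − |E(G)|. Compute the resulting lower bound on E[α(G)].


E[|E(G)|] = C(105, 2)·p = 5460 · (1/315) = 52/3.
E[α(G)] ≥ n − E[|E(G)|] = 105 − 52/3 = 263/3.
Numerically: ≈ 87.66667.
(This is only a lower bound; the true E[α(G)] may be larger.)

E[α(G)] ≥ 263/3 ≈ 87.66667.


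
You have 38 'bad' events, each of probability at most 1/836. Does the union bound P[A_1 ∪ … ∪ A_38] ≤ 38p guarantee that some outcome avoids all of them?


Union bound: P[∪_{i=1}^{38} A_i] ≤ Σ_i P[A_i] ≤ 38·p = 38·(1/836) = 1/22.
Numerically: 1/22 ≈ 0.045455.
Is 1/22 < 1? YES.
Since P[∪ A_i] ≤ 1/22 < 1, the complement has P[∩ A_i^c] ≥ 1 − 1/22 = 21/22 > 0, so some outcome avoids every A_i.

38·p = 1/22 ≈ 0.045455; existence CERTIFIED by the union bound.


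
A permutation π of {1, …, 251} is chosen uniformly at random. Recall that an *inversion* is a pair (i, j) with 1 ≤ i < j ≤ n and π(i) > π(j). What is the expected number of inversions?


Write X = Σ X_I over the C(251, 2) = 31375 pairs i < j, with X_I the indicator of one inversion.
There are 31375 indicators.
For each fixed pair i < j, the values π(i) and π(j) are two distinct elements of {1, …, 251} in uniformly random order; by symmetry P[π(i) > π(j)] = 1/2.
By linearity: E[X] = 31375 · (1/2) = C(251, 2) · (1/2) = 31375/2 = 31375/2 ≈ 15687.500000.

E[X] = 31375/2 = 15687.500000.


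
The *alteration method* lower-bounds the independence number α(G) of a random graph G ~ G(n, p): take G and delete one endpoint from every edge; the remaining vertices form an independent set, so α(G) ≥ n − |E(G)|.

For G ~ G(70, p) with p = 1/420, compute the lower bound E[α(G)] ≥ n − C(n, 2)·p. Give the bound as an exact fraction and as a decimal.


E[|E(G)|] = C(70, 2)·p = 2415 · (1/420) = 23/4.
E[α(G)] ≥ n − E[|E(G)|] = 70 − 23/4 = 257/4.
Numerically: ≈ 64.25000.
(This is only a lower bound; the true E[α(G)] may be larger.)

E[α(G)] ≥ 257/4 ≈ 64.25000.


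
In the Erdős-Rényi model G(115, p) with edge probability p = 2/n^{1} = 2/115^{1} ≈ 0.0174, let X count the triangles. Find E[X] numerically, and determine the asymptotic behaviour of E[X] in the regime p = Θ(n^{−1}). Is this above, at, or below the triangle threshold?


Number of potential triangles: C(115, 3) = 246905.
Each occurs with probability p³ ≈ (0.0174)³ ≈ 5.26013e-06.
By linearity: E[X] = C(115, 3)·p³ ≈ 246905 · 5.26013e-06 ≈ 1.299.
Here α = 1, so p = 2/n is exactly at the triangle threshold p ~ 1/n. Asymptotically E[X] → c³/6 = 2³/6 = 4/3 ≈ 1.333, a bounded constant. In this regime the triangle count is asymptotically Poisson(c³/6).

E[X] ≈ 1.299; in regime p = Θ(1/n^{1}) E[X] stays bounded (at the triangle threshold p ~ 1/n).


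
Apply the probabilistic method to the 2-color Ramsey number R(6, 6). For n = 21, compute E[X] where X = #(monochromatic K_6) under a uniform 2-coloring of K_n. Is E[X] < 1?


E[X] = C(21, 6) · 2^{1 − 15} = 54264 · 2^{−14} = 54264/16384.
As a reduced fraction: E[X] = 6783/2048 ≈ 3.31201.
Is E[X] < 1? NO.
Since E[X] ≥ 1, the first-moment bound is inconclusive at n = 21; it does NOT by itself certify R(6, 6) > 21.

E[X] = 6783/2048 ≈ 3.31201; E[X] ≥ 1; first-moment method inconclusive here.


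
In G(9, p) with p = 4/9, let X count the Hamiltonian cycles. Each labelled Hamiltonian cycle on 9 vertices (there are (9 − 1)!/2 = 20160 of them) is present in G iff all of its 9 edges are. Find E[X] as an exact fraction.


K_9 has (9 − 1)!/2 = 20160 labelled Hamiltonian cycles.
For each such Hamiltonian cycle H, let X_H = 1 if all 9 edges of H are present in G. Then P[X_H = 1] = p^{9} = (4/9)^{9} = 262144/387420489.
Summing the indicators: E[X] = Σ_H E[X_H] = 20160 · p^{9} = 20160 · 262144/387420489 = 587202560/43046721.
Numerically: E[X] ≈ 13.6.

E[X] = 20160 · (4/9)^{9} = 587202560/43046721 ≈ 13.6.


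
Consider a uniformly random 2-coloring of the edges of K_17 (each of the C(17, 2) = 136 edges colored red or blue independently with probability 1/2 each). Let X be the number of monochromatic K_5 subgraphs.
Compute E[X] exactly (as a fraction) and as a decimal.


Let X = Σ_S X_S over the C(17, 5) = 6188 subsets S of size 5, where X_S = 1 if the K_5 on S is monochromatic.
For a fixed S, the K_5 on S has C(5, 2) = 10 edges. P[all 10 edges red] = (1/2)^10, and likewise for blue, so P[monochromatic] = 2·(1/2)^10 = 2^{1 − 10} = 1/512.
By linearity of expectation: E[X] = C(17, 5) · 2^{1 − 10} = 6188 · 1/512 = 1547/128.
Numerically: E[X] ≈ 12.0859.

E[X] = C(17,5)·2^(1−C(5,2)) = 1547/128 ≈ 12.0859.


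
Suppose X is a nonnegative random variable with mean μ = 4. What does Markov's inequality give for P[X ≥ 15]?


μ = E[X] = 4, a = 15.
Markov: P[X ≥ 15] ≤ μ/a = (4)/15 = 4/15.
Numerically: ≈ 0.2667.
(Since a = 15 > μ = 4.0000, the bound 4/15 is < 1 and informative.)

P[X ≥ 15] ≤ 4/15 ≈ 0.2667.


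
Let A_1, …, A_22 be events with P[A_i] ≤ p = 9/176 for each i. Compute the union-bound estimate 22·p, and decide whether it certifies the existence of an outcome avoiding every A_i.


Union bound: P[∪_{i=1}^{22} A_i] ≤ Σ_i P[A_i] ≤ 22·p = 22·(9/176) = 9/8.
Numerically: 9/8 ≈ 1.125000.
Is 9/8 < 1? NO.
Since the bound 9/8 is ≥ 1, the union bound is uninformative here; it does NOT by itself certify existence.

22·p = 9/8 ≈ 1.125000; existence NOT certified by the union bound.


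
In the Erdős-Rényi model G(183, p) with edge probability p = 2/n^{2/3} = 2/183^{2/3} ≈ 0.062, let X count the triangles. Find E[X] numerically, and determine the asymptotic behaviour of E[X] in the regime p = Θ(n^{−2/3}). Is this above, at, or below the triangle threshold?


Number of potential triangles: C(183, 3) = 1004731.
Each occurs with probability p³ ≈ (0.062)³ ≈ 2.38884e-04.
By linearity: E[X] = C(183, 3)·p³ ≈ 1004731 · 2.38884e-04 ≈ 240.015.
Since α = 2/3 < 1, p = c/n^{2/3} ≫ 1/n is above the triangle threshold p ~ 1/n. Asymptotically E[X] ~ (c³/6)·n^{3(1−α)} = (2³/6)·n^{1} → ∞; triangles are abundant w.h.p.

E[X] ≈ 240.015; in regime p = Θ(1/n^{2/3}) E[X] diverges (above the triangle threshold p ~ 1/n).


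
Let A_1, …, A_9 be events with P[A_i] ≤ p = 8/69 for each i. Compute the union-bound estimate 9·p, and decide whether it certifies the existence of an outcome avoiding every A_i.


Union bound: P[∪_{i=1}^{9} A_i] ≤ Σ_i P[A_i] ≤ 9·p = 9·(8/69) = 24/23.
Numerically: 24/23 ≈ 1.043.
Is 24/23 < 1? NO.
Since the bound 24/23 is ≥ 1, the union bound is uninformative here; it does NOT by itself certify existence.

9·p = 24/23 ≈ 1.043; existence NOT certified by the union bound.


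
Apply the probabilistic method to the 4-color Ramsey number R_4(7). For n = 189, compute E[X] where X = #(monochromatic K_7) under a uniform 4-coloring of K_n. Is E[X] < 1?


E[X] = C(189, 7) · 4^{1 − 21} = 1527510868092 · 4^{−20} = 1527510868092/1099511627776.
As a reduced fraction: E[X] = 381877717023/274877906944 ≈ 1.389.
Is E[X] < 1? NO.
Since E[X] ≥ 1, the first-moment bound is inconclusive at n = 189; it does NOT by itself certify R_4(7) > 189.

E[X] = 381877717023/274877906944 ≈ 1.389; E[X] ≥ 1; first-moment method inconclusive here.


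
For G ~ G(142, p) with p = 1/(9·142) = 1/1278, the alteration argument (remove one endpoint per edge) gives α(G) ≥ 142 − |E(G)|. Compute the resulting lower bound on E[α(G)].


E[|E(G)|] = C(142, 2)·p = 10011 · (1/1278) = 47/6.
E[α(G)] ≥ n − E[|E(G)|] = 142 − 47/6 = 805/6.
Numerically: ≈ 134.16667.
(This is only a lower bound; the true E[α(G)] may be larger.)

E[α(G)] ≥ 805/6 ≈ 134.16667.


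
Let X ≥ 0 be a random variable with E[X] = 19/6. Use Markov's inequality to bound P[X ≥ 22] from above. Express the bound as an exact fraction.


μ = E[X] = 19/6, a = 22.
Markov: P[X ≥ 22] ≤ μ/a = (19/6)/22 = 19/132.
Numerically: ≈ 0.1439.
(Since a = 22 > μ = 3.1667, the bound 19/132 is < 1 and informative.)

P[X ≥ 22] ≤ 19/132 ≈ 0.1439.


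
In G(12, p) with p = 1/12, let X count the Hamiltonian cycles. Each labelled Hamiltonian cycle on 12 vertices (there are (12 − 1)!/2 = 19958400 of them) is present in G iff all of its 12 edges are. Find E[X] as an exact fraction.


K_12 has (12 − 1)!/2 = 19958400 labelled Hamiltonian cycles.
For each such Hamiltonian cycle H, let X_H = 1 if all 12 edges of H are present in G. Then P[X_H = 1] = p^{12} = (1/12)^{12} = 1/8916100448256.
Summing the indicators: E[X] = Σ_H E[X_H] = 19958400 · p^{12} = 19958400 · 1/8916100448256 = 1925/859963392.
Numerically: E[X] ≈ 2.24e-06.

E[X] = 19958400 · (1/12)^{12} = 1925/859963392 ≈ 2.24e-06.


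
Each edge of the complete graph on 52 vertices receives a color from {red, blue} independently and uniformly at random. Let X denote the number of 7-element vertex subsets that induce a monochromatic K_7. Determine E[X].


Let X = Σ_S X_S over the C(52, 7) = 133784560 subsets S of size 7, where X_S = 1 if the K_7 on S is monochromatic.
For a fixed S, the K_7 on S has C(7, 2) = 21 edges. P[all 21 edges red] = (1/2)^21, and likewise for blue, so P[monochromatic] = 2·(1/2)^21 = 2^{1 − 21} = 1/1048576.
By linearity of expectation: E[X] = C(52, 7) · 2^{1 − 21} = 133784560 · 1/1048576 = 8361535/65536.
Numerically: E[X] ≈ 127.5869.

E[X] = C(52,7)·2^(1−C(7,2)) = 8361535/65536 ≈ 127.5869.


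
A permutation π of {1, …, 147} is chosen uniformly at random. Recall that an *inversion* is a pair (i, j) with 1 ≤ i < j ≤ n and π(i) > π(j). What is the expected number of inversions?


Write X = Σ X_I over the C(147, 2) = 10731 pairs i < j, with X_I the indicator of one inversion.
There are 10731 indicators.
For each fixed pair i < j, the values π(i) and π(j) are two distinct elements of {1, …, 147} in uniformly random order; by symmetry P[π(i) > π(j)] = 1/2.
By linearity: E[X] = 10731 · (1/2) = C(147, 2) · (1/2) = 10731/2 = 10731/2 ≈ 5365.500000.

E[X] = 10731/2 = 5365.500000.


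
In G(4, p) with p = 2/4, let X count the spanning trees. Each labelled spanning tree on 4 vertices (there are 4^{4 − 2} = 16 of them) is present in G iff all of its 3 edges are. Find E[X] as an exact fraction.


K_4 has 4^{4 − 2} = 16 labelled spanning trees.
For each such spanning tree H, let X_H = 1 if all 3 edges of H are present in G. Then P[X_H = 1] = p^{3} = (1/2)^{3} = 1/8.
By linearity of expectation: E[X] = Σ_H E[X_H] = 16 · p^{3} = 16 · 1/8 = 2.
Numerically: E[X] ≈ 2.

E[X] = 16 · (1/2)^{3} = 2 ≈ 2.


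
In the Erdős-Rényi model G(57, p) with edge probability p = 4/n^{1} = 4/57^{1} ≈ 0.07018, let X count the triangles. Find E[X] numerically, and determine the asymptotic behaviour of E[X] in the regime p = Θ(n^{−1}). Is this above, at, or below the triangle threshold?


Number of potential triangles: C(57, 3) = 29260.
Each occurs with probability p³ ≈ (0.07018)³ ≈ 3.455854e-04.
By linearity: E[X] = C(57, 3)·p³ ≈ 29260 · 3.455854e-04 ≈ 10.1118.
Here α = 1, so p = 4/n is exactly at the triangle threshold p ~ 1/n. Asymptotically E[X] → c³/6 = 4³/6 = 32/3 ≈ 10.6667, a bounded constant. In this regime the triangle count is asymptotically Poisson(c³/6).

E[X] ≈ 10.1118; in regime p = Θ(1/n^{1}) E[X] stays bounded (at the triangle threshold p ~ 1/n).
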